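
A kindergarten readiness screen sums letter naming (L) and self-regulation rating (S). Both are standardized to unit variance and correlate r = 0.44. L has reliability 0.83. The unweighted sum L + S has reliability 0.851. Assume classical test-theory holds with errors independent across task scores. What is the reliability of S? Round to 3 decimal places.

Var(L+S) = 2 + 2·0.44 = 2.880.
True-score variance = ρ_L + ρ_S + 2·0.44, so 0.851 = (0.83 + ρ_S + 0.88) / 2.880.
ρ_S = 0.851·2.880 − 0.83 − 0.88 = 0.741.

0.741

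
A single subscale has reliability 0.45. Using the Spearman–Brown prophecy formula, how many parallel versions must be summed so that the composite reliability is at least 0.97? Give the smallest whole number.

40

k ≥ ρ*(1−ρ₁)/(ρ₁(1−ρ*)) = 0.97·0.55 / (0.45·0.03) = 39.519.
Smallest integer k = 40.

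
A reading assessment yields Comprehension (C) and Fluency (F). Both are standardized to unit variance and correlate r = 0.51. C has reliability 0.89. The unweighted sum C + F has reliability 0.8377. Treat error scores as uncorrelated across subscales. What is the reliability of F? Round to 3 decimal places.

Var(C+F) = 2 + 2·0.51 = 3.020.
True-score variance = ρ_C + ρ_F + 2·0.51, so 0.8377 = (0.89 + ρ_F + 1.02) / 3.020.
ρ_F = 0.8377·3.020 − 0.89 − 1.02 = 0.620.

0.620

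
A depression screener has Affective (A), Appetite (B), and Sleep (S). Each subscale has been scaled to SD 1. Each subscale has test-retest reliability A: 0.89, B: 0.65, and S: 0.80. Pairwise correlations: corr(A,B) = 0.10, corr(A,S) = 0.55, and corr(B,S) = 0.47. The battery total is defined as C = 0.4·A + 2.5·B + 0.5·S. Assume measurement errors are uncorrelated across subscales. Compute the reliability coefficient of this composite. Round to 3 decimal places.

0.727

Var(C) = 0.4² + 2.5² + 0.5² + 2·[0.10 + 0.2·0.55 + 1.25·0.47] = 6.66 + 1.595 = 8.255.
Under uncorrelated errors the observed covariances equal the true-score covariances, so only the own-variance terms attenuate.
True-score variance = [0.4²·0.89 + 2.5²·0.65 + 0.5²·0.80] + 1.595 = 4.4049 + 1.595 = 5.9999.
Reliability = 5.9999 / 8.255 = 0.727.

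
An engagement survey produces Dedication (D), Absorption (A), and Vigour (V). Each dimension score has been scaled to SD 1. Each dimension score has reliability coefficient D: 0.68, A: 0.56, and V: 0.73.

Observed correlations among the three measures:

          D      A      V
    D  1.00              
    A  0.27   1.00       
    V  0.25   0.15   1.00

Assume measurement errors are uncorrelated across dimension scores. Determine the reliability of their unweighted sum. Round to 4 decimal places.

Var(D+A+V) = 3 + 2·[0.27 + 0.25 + 0.15] = 3 + 1.34 = 4.34.
Under uncorrelated errors the observed covariances equal the true-score covariances, so only the own-variance terms attenuate.
True-score variance = [0.68 + 0.56 + 0.73] + 1.34 = 1.97 + 1.34 = 3.31.
Reliability = 3.31 / 4.34 = 0.7627.

0.7627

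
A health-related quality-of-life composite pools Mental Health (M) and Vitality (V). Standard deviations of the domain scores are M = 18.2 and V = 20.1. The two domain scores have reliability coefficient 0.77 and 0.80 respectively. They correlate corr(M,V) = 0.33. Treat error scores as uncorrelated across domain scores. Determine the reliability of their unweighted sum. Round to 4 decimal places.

0.8393

Var(M+V) = 18.2² + 20.1² + 2·[18.2·20.1·0.33] = 735.25 + 241.441 = 976.691.
With uncorrelated errors the cross-covariances are all true-score covariance, so they carry over unchanged; only the diagonal terms shrink to ρᵢσᵢ².
True-score variance = [18.2²·0.77 + 20.1²·0.80] + 241.441 = 578.263 + 241.441 = 819.704.
Reliability = 819.704 / 976.691 = 0.8393.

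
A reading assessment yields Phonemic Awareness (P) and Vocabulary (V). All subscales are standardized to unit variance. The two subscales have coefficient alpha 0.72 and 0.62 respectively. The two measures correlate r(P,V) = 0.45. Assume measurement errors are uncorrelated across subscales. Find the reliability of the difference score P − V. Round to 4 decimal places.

0.4000

Var(P−V) = 1 + 1 − 2·0.45 = 2 − 0.9 = 1.1.
Under uncorrelated errors the observed covariances equal the true-score covariances, so only the own-variance terms attenuate.
True-score variance = [0.72 + 0.62] − 0.9 = 1.34 − 0.9 = 0.44.
Reliability = 0.44 / 1.1 = 0.4000.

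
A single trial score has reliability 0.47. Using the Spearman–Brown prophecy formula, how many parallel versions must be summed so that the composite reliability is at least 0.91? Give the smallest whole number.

k ≥ ρ*(1−ρ₁)/(ρ₁(1−ρ*)) = 0.91·0.53 / (0.47·0.09) = 11.402.
Smallest integer k = 12.

12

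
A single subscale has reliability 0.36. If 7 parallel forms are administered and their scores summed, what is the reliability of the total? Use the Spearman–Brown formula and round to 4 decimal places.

0.7975

ρ_k = kρ / (1 + (k−1)ρ) = 7·0.36 / (1 + 6·0.36) = 2.520 / 3.160 = 0.7975.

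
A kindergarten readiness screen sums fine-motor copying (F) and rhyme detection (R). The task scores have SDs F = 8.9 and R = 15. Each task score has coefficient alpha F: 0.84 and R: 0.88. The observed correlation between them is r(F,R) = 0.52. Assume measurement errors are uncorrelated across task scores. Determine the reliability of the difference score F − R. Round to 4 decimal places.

Var(F−R) = 8.9² + 15² − 2·8.9·15·0.52 = 304.21 − 138.84 = 165.37.
Because errors are independent across components, Cov(Tᵢ,Tⱼ) = Cov(Xᵢ,Xⱼ); the off-diagonal part of the true-score variance is the same as above.
True-score variance = [8.9²·0.84 + 15²·0.88] − 138.84 = 264.536 − 138.84 = 125.696.
Reliability = 125.696 / 165.37 = 0.7601.

0.7601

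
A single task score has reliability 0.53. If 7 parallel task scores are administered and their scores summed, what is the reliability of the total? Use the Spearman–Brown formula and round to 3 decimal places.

0.888

ρ_k = kρ / (1 + (k−1)ρ) = 7·0.53 / (1 + 6·0.53) = 3.710 / 4.180 = 0.888.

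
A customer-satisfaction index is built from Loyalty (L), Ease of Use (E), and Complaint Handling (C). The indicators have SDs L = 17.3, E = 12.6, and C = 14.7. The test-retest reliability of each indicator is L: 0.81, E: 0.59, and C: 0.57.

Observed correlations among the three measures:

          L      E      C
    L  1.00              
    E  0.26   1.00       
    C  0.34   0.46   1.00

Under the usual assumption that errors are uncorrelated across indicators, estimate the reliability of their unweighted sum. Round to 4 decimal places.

0.8100

Var(L+E+C) = 17.3² + 12.6² + 14.7² + 2·[17.3·12.6·0.26 + 17.3·14.7·0.34 + 12.6·14.7·0.46] = 674.14 + 456.683 = 1130.82.
Under uncorrelated errors the observed covariances equal the true-score covariances, so only the own-variance terms attenuate.
True-score variance = [17.3²·0.81 + 12.6²·0.59 + 14.7²·0.57] + 456.683 = 459.265 + 456.683 = 915.947.
Reliability = 915.947 / 1130.82 = 0.8100.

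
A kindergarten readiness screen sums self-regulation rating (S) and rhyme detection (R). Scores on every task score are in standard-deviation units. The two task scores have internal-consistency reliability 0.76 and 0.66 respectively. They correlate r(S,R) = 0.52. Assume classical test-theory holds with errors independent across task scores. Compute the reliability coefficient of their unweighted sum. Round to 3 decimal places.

0.809

Var(S+R) = 2 + 2·[0.52] = 2 + 1.04 = 3.04.
Under uncorrelated errors the observed covariances equal the true-score covariances, so only the own-variance terms attenuate.
True-score variance = [0.76 + 0.66] + 1.04 = 1.42 + 1.04 = 2.46.
Reliability = 2.46 / 3.04 = 0.809.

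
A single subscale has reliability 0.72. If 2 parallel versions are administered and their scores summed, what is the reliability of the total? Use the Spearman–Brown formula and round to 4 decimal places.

ρ_k = kρ / (1 + (k−1)ρ) = 2·0.72 / (1 + 1·0.72) = 1.440 / 1.720 = 0.8372.

0.8372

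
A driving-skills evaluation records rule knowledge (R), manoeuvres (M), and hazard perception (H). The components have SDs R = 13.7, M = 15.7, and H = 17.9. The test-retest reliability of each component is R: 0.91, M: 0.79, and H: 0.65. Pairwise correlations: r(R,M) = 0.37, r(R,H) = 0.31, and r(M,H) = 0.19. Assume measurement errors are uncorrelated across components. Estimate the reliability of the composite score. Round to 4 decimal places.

Var(R+M+H) = 13.7² + 15.7² + 17.9² + 2·[13.7·15.7·0.37 + 13.7·17.9·0.31 + 15.7·17.9·0.19] = 754.59 + 418.001 = 1172.59.
Because errors are independent across components, Cov(Tᵢ,Tⱼ) = Cov(Xᵢ,Xⱼ); the off-diagonal part of the true-score variance is the same as above.
True-score variance = [13.7²·0.91 + 15.7²·0.79 + 17.9²·0.65] + 418.001 = 573.791 + 418.001 = 991.792.
Reliability = 991.792 / 1172.59 = 0.8458.

0.8458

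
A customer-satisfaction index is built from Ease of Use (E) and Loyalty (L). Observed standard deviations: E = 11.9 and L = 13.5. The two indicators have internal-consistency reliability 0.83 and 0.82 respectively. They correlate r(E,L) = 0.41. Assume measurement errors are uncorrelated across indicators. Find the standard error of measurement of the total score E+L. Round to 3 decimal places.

Var(total) = 323.86 + 131.733 = 455.593.
True-score variance = 266.981 + 131.733 = 398.714, so reliability = 0.8752.
Error variance = 455.593 − 398.714 = 56.8787; SEM = √56.8787 = 7.542.

7.542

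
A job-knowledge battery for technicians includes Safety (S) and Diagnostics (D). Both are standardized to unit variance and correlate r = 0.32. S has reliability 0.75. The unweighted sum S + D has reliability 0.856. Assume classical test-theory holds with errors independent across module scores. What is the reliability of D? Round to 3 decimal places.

Var(S+D) = 2 + 2·0.32 = 2.640.
True-score variance = ρ_S + ρ_D + 2·0.32, so 0.856 = (0.75 + ρ_D + 0.64) / 2.640.
ρ_D = 0.856·2.640 − 0.75 − 0.64 = 0.870.

0.870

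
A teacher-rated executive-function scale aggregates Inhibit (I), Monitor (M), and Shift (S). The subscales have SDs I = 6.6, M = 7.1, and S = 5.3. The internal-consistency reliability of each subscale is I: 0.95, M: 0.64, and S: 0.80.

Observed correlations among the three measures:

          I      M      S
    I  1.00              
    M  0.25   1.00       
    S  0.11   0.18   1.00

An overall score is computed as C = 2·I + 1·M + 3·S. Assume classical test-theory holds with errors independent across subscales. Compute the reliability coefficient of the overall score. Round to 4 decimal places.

Var(C) = 2²·6.6² + 7.1² + 3²·5.3² + 2·[2·6.6·7.1·0.25 + 6·6.6·5.3·0.11 + 3·7.1·5.3·0.18] = 477.46 + 133.674 = 611.134.
Because errors are independent across components, Cov(Tᵢ,Tⱼ) = Cov(Xᵢ,Xⱼ); the off-diagonal part of the true-score variance is the same as above.
True-score variance = [2²·6.6²·0.95 + 7.1²·0.64 + 3²·5.3²·0.80] + 133.674 = 400.038 + 133.674 = 533.712.
Reliability = 533.712 / 611.134 = 0.8733.

0.8733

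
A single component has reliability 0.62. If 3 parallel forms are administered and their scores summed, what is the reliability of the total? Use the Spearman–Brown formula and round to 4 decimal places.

0.8304

ρ_k = kρ / (1 + (k−1)ρ) = 3·0.62 / (1 + 2·0.62) = 1.860 / 2.240 = 0.8304.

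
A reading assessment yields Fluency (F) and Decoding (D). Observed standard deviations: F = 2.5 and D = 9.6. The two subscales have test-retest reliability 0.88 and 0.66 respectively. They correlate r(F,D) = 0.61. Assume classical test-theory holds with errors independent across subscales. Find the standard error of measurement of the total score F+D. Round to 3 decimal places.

Var(total) = 98.41 + 29.28 = 127.69.
True-score variance = 66.3256 + 29.28 = 95.6056, so reliability = 0.7487.
Error variance = 127.69 − 95.6056 = 32.0844; SEM = √32.0844 = 5.664.

5.664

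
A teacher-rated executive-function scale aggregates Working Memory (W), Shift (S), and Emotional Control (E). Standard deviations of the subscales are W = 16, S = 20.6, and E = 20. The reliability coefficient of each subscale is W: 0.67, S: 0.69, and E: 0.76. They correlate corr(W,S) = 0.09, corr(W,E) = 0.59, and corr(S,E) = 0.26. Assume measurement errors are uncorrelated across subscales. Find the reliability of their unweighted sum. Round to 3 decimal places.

0.820

Var(W+S+E) = 16² + 20.6² + 20² + 2·[16·20.6·0.09 + 16·20·0.59 + 20.6·20·0.26] = 1080.36 + 651.168 = 1731.53.
Under uncorrelated errors the observed covariances equal the true-score covariances, so only the own-variance terms attenuate.
True-score variance = [16²·0.67 + 20.6²·0.69 + 20²·0.76] + 651.168 = 768.328 + 651.168 = 1419.5.
Reliability = 1419.5 / 1731.53 = 0.820.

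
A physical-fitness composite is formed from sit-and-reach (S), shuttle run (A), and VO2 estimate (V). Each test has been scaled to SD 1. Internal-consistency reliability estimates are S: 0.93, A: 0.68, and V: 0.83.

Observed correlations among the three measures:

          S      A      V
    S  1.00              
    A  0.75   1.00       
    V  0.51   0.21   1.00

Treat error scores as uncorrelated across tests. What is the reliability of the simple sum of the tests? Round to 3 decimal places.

Var(S+A+V) = 3 + 2·[0.75 + 0.51 + 0.21] = 3 + 2.94 = 5.94.
Under uncorrelated errors the observed covariances equal the true-score covariances, so only the own-variance terms attenuate.
True-score variance = [0.93 + 0.68 + 0.83] + 2.94 = 2.44 + 2.94 = 5.38.
Reliability = 5.38 / 5.94 = 0.906.

0.906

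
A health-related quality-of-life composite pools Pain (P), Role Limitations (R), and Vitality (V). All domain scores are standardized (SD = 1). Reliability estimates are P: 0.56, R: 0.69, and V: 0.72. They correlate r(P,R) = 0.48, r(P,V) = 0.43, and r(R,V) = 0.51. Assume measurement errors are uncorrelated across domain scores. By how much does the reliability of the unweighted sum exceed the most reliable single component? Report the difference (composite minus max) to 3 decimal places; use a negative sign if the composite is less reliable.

0.104

Var(sum) = 3 + 2.84 = 5.84; true-score variance = 1.97 + 2.84 = 4.81; composite reliability = 0.8236.
Max component reliability = 0.7200.
Difference = 0.8236 − 0.7200 = 0.104.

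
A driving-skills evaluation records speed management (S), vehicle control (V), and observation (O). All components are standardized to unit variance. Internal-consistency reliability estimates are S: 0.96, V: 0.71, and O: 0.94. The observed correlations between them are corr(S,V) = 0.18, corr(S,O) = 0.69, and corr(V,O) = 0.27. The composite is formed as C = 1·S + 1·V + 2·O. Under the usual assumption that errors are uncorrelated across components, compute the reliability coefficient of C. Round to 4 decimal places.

Var(C) = 1 + 1 + 2² + 2·[0.18 + 2·0.69 + 2·0.27] = 6 + 4.2 = 10.2.
Because errors are independent across components, Cov(Tᵢ,Tⱼ) = Cov(Xᵢ,Xⱼ); the off-diagonal part of the true-score variance is the same as above.
True-score variance = [0.96 + 0.71 + 2²·0.94] + 4.2 = 5.43 + 4.2 = 9.63.
Reliability = 9.63 / 10.2 = 0.9441.

0.9441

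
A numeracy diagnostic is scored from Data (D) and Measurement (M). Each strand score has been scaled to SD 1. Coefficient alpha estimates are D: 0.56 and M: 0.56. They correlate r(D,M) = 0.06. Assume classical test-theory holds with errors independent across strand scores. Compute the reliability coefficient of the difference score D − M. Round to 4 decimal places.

0.5319

Var(D−M) = 1 + 1 − 2·0.06 = 2 − 0.12 = 1.88.
Because errors are independent across components, Cov(Tᵢ,Tⱼ) = Cov(Xᵢ,Xⱼ); the off-diagonal part of the true-score variance is the same as above.
True-score variance = [0.56 + 0.56] − 0.12 = 1.12 − 0.12 = 1.
Reliability = 1 / 1.88 = 0.5319.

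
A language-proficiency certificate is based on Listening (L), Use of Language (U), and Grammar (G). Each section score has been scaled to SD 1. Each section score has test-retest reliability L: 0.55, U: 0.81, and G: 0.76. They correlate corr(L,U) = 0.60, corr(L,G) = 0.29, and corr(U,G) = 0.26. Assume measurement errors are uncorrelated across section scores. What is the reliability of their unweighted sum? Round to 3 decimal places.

0.834

Var(L+U+G) = 3 + 2·[0.60 + 0.29 + 0.26] = 3 + 2.3 = 5.3.
Because errors are independent across components, Cov(Tᵢ,Tⱼ) = Cov(Xᵢ,Xⱼ); the off-diagonal part of the true-score variance is the same as above.
True-score variance = [0.55 + 0.81 + 0.76] + 2.3 = 2.12 + 2.3 = 4.42.
Reliability = 4.42 / 5.3 = 0.834.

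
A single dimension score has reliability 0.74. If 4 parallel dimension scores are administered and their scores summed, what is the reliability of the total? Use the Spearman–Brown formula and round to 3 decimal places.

0.919

ρ_k = kρ / (1 + (k−1)ρ) = 4·0.74 / (1 + 3·0.74) = 2.960 / 3.220 = 0.919.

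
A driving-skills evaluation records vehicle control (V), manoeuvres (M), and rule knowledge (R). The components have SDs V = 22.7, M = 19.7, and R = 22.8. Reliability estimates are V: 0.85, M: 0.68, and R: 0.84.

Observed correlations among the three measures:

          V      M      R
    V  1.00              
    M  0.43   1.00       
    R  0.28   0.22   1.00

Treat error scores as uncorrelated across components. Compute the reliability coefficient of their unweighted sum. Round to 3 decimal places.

Var(V+M+R) = 22.7² + 19.7² + 22.8² + 2·[22.7·19.7·0.43 + 22.7·22.8·0.28 + 19.7·22.8·0.22] = 1423.22 + 872.047 = 2295.27.
With uncorrelated errors the cross-covariances are all true-score covariance, so they carry over unchanged; only the diagonal terms shrink to ρᵢσᵢ².
True-score variance = [22.7²·0.85 + 19.7²·0.68 + 22.8²·0.84] + 872.047 = 1138.56 + 872.047 = 2010.61.
Reliability = 2010.61 / 2295.27 = 0.876.

0.876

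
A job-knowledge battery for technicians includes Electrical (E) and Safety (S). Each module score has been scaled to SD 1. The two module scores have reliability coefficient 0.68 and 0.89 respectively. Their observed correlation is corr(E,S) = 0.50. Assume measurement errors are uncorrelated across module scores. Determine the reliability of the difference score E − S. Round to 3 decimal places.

Var(E−S) = 1 + 1 − 2·0.50 = 2 − 1 = 1.
Under uncorrelated errors the observed covariances equal the true-score covariances, so only the own-variance terms attenuate.
True-score variance = [0.68 + 0.89] − 1 = 1.57 − 1 = 0.57.
Reliability = 0.57 / 1 = 0.570.

0.570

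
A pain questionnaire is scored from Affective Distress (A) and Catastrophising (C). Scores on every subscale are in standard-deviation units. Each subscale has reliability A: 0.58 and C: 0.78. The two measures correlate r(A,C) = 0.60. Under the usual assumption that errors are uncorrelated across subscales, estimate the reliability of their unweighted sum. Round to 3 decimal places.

0.800

Var(A+C) = 2 + 2·[0.60] = 2 + 1.2 = 3.2.
Under uncorrelated errors the observed covariances equal the true-score covariances, so only the own-variance terms attenuate.
True-score variance = [0.58 + 0.78] + 1.2 = 1.36 + 1.2 = 2.56.
Reliability = 2.56 / 3.2 = 0.800.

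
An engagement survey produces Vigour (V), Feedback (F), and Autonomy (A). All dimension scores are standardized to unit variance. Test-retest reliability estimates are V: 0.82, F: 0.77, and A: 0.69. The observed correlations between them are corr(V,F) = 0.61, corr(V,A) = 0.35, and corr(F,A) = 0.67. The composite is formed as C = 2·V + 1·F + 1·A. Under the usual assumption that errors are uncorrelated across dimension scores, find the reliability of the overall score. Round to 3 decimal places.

Var(C) = 2² + 1 + 1 + 2·[2·0.61 + 2·0.35 + 0.67] = 6 + 5.18 = 11.18.
Under uncorrelated errors the observed covariances equal the true-score covariances, so only the own-variance terms attenuate.
True-score variance = [2²·0.82 + 0.77 + 0.69] + 5.18 = 4.74 + 5.18 = 9.92.
Reliability = 9.92 / 11.18 = 0.887.

0.887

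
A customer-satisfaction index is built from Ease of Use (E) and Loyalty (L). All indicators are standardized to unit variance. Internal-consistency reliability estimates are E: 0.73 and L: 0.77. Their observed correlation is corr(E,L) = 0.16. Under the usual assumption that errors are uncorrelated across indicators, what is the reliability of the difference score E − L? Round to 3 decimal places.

0.702

Var(E−L) = 1 + 1 − 2·0.16 = 2 − 0.32 = 1.68.
Because errors are independent across components, Cov(Tᵢ,Tⱼ) = Cov(Xᵢ,Xⱼ); the off-diagonal part of the true-score variance is the same as above.
True-score variance = [0.73 + 0.77] − 0.32 = 1.5 − 0.32 = 1.18.
Reliability = 1.18 / 1.68 = 0.702.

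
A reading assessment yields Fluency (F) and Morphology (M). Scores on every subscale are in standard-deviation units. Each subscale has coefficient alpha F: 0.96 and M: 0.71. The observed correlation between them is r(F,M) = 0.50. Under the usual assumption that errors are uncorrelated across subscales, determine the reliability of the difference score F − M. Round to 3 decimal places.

Var(F−M) = 1 + 1 − 2·0.50 = 2 − 1 = 1.
Because errors are independent across components, Cov(Tᵢ,Tⱼ) = Cov(Xᵢ,Xⱼ); the off-diagonal part of the true-score variance is the same as above.
True-score variance = [0.96 + 0.71] − 1 = 1.67 − 1 = 0.67.
Reliability = 0.67 / 1 = 0.670.

0.670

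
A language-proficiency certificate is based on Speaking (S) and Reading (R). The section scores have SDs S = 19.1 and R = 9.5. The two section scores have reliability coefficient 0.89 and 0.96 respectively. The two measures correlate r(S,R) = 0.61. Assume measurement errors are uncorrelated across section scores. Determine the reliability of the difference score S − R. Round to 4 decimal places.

Var(S−R) = 19.1² + 9.5² − 2·19.1·9.5·0.61 = 455.06 − 221.369 = 233.691.
Under uncorrelated errors the observed covariances equal the true-score covariances, so only the own-variance terms attenuate.
True-score variance = [19.1²·0.89 + 9.5²·0.96] − 221.369 = 411.321 − 221.369 = 189.952.
Reliability = 189.952 / 233.691 = 0.8128.

0.8128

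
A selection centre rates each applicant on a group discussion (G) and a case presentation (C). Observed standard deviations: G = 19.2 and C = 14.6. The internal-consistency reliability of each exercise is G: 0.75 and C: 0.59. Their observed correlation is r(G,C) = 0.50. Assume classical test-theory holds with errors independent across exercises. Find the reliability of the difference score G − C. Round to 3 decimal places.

0.404

Var(G−C) = 19.2² + 14.6² − 2·19.2·14.6·0.50 = 581.8 − 280.32 = 301.48.
With uncorrelated errors the cross-covariances are all true-score covariance, so they carry over unchanged; only the diagonal terms shrink to ρᵢσᵢ².
True-score variance = [19.2²·0.75 + 14.6²·0.59] − 280.32 = 402.244 − 280.32 = 121.924.
Reliability = 121.924 / 301.48 = 0.404.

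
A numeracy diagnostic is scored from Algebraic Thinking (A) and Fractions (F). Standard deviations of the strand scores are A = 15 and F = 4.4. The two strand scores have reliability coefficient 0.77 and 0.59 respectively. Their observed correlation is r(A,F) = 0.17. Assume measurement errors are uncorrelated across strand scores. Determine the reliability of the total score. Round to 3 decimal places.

Var(A+F) = 15² + 4.4² + 2·[15·4.4·0.17] = 244.36 + 22.44 = 266.8.
Under uncorrelated errors the observed covariances equal the true-score covariances, so only the own-variance terms attenuate.
True-score variance = [15²·0.77 + 4.4²·0.59] + 22.44 = 184.672 + 22.44 = 207.112.
Reliability = 207.112 / 266.8 = 0.776.

0.776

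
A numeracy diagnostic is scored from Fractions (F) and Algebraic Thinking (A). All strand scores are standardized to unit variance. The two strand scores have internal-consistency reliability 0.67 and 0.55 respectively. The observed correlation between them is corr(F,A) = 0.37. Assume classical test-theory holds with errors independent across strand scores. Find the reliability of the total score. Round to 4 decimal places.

0.7153

Var(F+A) = 2 + 2·[0.37] = 2 + 0.74 = 2.74.
With uncorrelated errors the cross-covariances are all true-score covariance, so they carry over unchanged; only the diagonal terms shrink to ρᵢσᵢ².
True-score variance = [0.67 + 0.55] + 0.74 = 1.22 + 0.74 = 1.96.
Reliability = 1.96 / 2.74 = 0.7153.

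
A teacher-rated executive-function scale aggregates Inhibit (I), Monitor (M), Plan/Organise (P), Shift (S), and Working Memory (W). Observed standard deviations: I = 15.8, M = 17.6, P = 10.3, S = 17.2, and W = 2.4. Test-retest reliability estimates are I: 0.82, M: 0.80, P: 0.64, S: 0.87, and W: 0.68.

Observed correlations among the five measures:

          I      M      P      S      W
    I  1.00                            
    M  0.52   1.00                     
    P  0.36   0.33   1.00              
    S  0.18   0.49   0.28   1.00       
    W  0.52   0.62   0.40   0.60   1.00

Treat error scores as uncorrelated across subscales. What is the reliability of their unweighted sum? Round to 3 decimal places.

Var(I+M+P+S+W) = 15.8² + 17.6² + 10.3² + 17.2² + 2.4² + 2·[15.8·17.6·0.52 + 15.8·10.3·0.36 + 15.8·17.2·0.18 + 15.8·2.4·0.52 + 17.6·10.3·0.33 + 17.6·17.2·0.49 + 17.6·2.4·0.62 + 10.3·17.2·0.28 + 10.3·2.4·0.40 + 17.2·2.4·0.60] = 967.09 + 1180.86 = 2147.95.
Because errors are independent across components, Cov(Tᵢ,Tⱼ) = Cov(Xᵢ,Xⱼ); the off-diagonal part of the true-score variance is the same as above.
True-score variance = [15.8²·0.82 + 17.6²·0.80 + 10.3²·0.64 + 17.2²·0.87 + 2.4²·0.68] + 1180.86 = 781.708 + 1180.86 = 1962.56.
Reliability = 1962.56 / 2147.95 = 0.914.

0.914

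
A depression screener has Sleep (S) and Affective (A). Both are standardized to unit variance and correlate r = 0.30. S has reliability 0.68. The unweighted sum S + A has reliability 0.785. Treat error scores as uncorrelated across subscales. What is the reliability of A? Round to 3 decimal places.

Var(S+A) = 2 + 2·0.30 = 2.600.
True-score variance = ρ_S + ρ_A + 2·0.30, so 0.785 = (0.68 + ρ_A + 0.60) / 2.600.
ρ_A = 0.785·2.600 − 0.68 − 0.60 = 0.761.

0.761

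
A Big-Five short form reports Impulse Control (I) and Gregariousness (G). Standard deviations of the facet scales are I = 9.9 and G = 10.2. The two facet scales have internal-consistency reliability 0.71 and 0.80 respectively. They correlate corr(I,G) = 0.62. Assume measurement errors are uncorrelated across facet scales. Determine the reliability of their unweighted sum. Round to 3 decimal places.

0.850

Var(I+G) = 9.9² + 10.2² + 2·[9.9·10.2·0.62] = 202.05 + 125.215 = 327.265.
Because errors are independent across components, Cov(Tᵢ,Tⱼ) = Cov(Xᵢ,Xⱼ); the off-diagonal part of the true-score variance is the same as above.
True-score variance = [9.9²·0.71 + 10.2²·0.80] + 125.215 = 152.819 + 125.215 = 278.034.
Reliability = 278.034 / 327.265 = 0.850.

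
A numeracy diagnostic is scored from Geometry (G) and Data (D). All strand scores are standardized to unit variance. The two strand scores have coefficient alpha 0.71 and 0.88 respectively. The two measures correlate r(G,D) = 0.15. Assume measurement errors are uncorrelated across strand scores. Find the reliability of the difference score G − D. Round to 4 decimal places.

Var(G−D) = 1 + 1 − 2·0.15 = 2 − 0.3 = 1.7.
With uncorrelated errors the cross-covariances are all true-score covariance, so they carry over unchanged; only the diagonal terms shrink to ρᵢσᵢ².
True-score variance = [0.71 + 0.88] − 0.3 = 1.59 − 0.3 = 1.29.
Reliability = 1.29 / 1.7 = 0.7588.

0.7588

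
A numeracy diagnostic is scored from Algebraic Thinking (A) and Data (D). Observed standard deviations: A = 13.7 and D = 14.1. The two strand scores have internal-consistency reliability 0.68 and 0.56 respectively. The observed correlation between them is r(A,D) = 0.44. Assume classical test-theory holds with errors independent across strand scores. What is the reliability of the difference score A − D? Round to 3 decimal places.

Var(A−D) = 13.7² + 14.1² − 2·13.7·14.1·0.44 = 386.5 − 169.99 = 216.51.
Under uncorrelated errors the observed covariances equal the true-score covariances, so only the own-variance terms attenuate.
True-score variance = [13.7²·0.68 + 14.1²·0.56] − 169.99 = 238.963 − 169.99 = 68.9732.
Reliability = 68.9732 / 216.51 = 0.319.

0.319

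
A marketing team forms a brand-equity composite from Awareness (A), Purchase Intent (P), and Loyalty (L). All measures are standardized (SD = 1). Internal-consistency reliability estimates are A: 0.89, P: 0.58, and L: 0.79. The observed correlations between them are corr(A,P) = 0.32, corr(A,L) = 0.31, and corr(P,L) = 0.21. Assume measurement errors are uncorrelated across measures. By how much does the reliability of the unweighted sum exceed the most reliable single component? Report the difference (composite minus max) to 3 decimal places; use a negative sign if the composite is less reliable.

-0.048

Var(sum) = 3 + 1.68 = 4.68; true-score variance = 2.26 + 1.68 = 3.94; composite reliability = 0.8419.
Max component reliability = 0.8900.
Difference = 0.8419 − 0.8900 = -0.048.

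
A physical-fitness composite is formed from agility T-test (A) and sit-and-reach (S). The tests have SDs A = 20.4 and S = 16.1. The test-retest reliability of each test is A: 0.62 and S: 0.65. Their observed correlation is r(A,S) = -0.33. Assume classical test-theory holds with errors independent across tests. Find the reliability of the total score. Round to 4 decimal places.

Var(A+S) = 20.4² + 16.1² + 2·[20.4·16.1·(-0.33)] = 675.37 − 216.77 = 458.6.
Under uncorrelated errors the observed covariances equal the true-score covariances, so only the own-variance terms attenuate.
True-score variance = [20.4²·0.62 + 16.1²·0.65] − 216.77 = 426.506 − 216.77 = 209.735.
Reliability = 209.735 / 458.6 = 0.4573.

0.4573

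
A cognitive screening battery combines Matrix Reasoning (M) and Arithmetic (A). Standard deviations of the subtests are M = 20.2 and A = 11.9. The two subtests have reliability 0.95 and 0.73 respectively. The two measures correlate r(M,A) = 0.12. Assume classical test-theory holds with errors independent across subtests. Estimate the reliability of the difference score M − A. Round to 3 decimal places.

0.881

Var(M−A) = 20.2² + 11.9² − 2·20.2·11.9·0.12 = 549.65 − 57.6912 = 491.959.
Because errors are independent across components, Cov(Tᵢ,Tⱼ) = Cov(Xᵢ,Xⱼ); the off-diagonal part of the true-score variance is the same as above.
True-score variance = [20.2²·0.95 + 11.9²·0.73] − 57.6912 = 491.013 − 57.6912 = 433.322.
Reliability = 433.322 / 491.959 = 0.881.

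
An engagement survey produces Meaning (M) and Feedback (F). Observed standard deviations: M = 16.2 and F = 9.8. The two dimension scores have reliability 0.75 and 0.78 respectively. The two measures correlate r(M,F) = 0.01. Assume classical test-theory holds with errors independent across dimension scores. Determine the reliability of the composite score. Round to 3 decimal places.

Var(M+F) = 16.2² + 9.8² + 2·[16.2·9.8·0.01] = 358.48 + 3.1752 = 361.655.
With uncorrelated errors the cross-covariances are all true-score covariance, so they carry over unchanged; only the diagonal terms shrink to ρᵢσᵢ².
True-score variance = [16.2²·0.75 + 9.8²·0.78] + 3.1752 = 271.741 + 3.1752 = 274.916.
Reliability = 274.916 / 361.655 = 0.760.

0.760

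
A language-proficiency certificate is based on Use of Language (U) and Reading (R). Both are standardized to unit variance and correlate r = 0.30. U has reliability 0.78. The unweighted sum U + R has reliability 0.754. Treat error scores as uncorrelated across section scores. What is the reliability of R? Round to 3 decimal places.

0.580

Var(U+R) = 2 + 2·0.30 = 2.600.
True-score variance = ρ_U + ρ_R + 2·0.30, so 0.754 = (0.78 + ρ_R + 0.60) / 2.600.
ρ_R = 0.754·2.600 − 0.78 − 0.60 = 0.580.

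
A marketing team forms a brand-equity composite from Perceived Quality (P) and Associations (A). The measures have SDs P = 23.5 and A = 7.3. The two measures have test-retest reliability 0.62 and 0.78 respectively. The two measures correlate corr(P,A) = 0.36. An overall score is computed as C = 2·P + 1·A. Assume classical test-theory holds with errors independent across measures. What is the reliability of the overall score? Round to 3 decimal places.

Var(C) = 2²·23.5² + 7.3² + 2·[2·23.5·7.3·0.36] = 2262.29 + 247.032 = 2509.32.
Because errors are independent across components, Cov(Tᵢ,Tⱼ) = Cov(Xᵢ,Xⱼ); the off-diagonal part of the true-score variance is the same as above.
True-score variance = [2²·23.5²·0.62 + 7.3²·0.78] + 247.032 = 1411.15 + 247.032 = 1658.18.
Reliability = 1658.18 / 2509.32 = 0.661.

0.661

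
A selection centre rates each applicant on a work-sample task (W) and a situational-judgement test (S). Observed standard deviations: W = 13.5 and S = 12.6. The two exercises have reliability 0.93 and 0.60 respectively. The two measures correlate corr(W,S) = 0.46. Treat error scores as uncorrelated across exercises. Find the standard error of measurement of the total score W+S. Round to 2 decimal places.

Var(total) = 341.01 + 156.492 = 497.502.
True-score variance = 264.748 + 156.492 = 421.24, so reliability = 0.8467.
Error variance = 497.502 − 421.24 = 76.2615; SEM = √76.2615 = 8.73.

8.73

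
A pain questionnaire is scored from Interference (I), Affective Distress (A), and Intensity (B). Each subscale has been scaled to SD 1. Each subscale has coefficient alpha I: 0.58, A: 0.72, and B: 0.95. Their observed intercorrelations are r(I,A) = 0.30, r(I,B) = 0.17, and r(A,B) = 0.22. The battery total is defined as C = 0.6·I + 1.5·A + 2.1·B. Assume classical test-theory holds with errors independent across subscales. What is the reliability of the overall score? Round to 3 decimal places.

Var(C) = 0.6² + 1.5² + 2.1² + 2·[0.9·0.30 + 1.26·0.17 + 3.15·0.22] = 7.02 + 2.3544 = 9.3744.
With uncorrelated errors the cross-covariances are all true-score covariance, so they carry over unchanged; only the diagonal terms shrink to ρᵢσᵢ².
True-score variance = [0.6²·0.58 + 1.5²·0.72 + 2.1²·0.95] + 2.3544 = 6.0183 + 2.3544 = 8.3727.
Reliability = 8.3727 / 9.3744 = 0.893.

0.893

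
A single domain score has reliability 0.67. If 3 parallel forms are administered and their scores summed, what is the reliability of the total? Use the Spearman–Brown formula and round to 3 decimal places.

ρ_k = kρ / (1 + (k−1)ρ) = 3·0.67 / (1 + 2·0.67) = 2.010 / 2.340 = 0.859.

0.859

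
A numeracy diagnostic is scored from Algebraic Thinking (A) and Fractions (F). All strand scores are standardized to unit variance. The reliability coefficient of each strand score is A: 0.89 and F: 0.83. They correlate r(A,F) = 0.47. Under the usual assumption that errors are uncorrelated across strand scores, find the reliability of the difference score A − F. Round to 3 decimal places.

0.736

Var(A−F) = 1 + 1 − 2·0.47 = 2 − 0.94 = 1.06.
Because errors are independent across components, Cov(Tᵢ,Tⱼ) = Cov(Xᵢ,Xⱼ); the off-diagonal part of the true-score variance is the same as above.
True-score variance = [0.89 + 0.83] − 0.94 = 1.72 − 0.94 = 0.78.
Reliability = 0.78 / 1.06 = 0.736.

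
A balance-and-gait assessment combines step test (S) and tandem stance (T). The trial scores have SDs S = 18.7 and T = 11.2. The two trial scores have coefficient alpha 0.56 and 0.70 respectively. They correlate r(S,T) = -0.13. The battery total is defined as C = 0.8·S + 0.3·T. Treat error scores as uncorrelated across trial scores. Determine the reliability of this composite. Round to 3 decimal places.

0.541

Var(C) = 0.8²·18.7² + 0.3²·11.2² + 2·[0.24·18.7·11.2·(-0.13)] = 235.091 − 13.0691 = 222.022.
With uncorrelated errors the cross-covariances are all true-score covariance, so they carry over unchanged; only the diagonal terms shrink to ρᵢσᵢ².
True-score variance = [0.8²·18.7²·0.56 + 0.3²·11.2²·0.70] − 13.0691 = 133.232 − 13.0691 = 120.163.
Reliability = 120.163 / 222.022 = 0.541.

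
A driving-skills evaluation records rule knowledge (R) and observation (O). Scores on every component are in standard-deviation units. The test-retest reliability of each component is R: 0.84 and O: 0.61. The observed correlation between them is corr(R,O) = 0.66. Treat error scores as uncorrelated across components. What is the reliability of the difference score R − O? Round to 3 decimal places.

Var(R−O) = 1 + 1 − 2·0.66 = 2 − 1.32 = 0.68.
Under uncorrelated errors the observed covariances equal the true-score covariances, so only the own-variance terms attenuate.
True-score variance = [0.84 + 0.61] − 1.32 = 1.45 − 1.32 = 0.13.
Reliability = 0.13 / 0.68 = 0.191.

0.191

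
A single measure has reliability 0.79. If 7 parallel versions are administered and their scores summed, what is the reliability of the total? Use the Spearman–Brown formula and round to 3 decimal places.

0.963

ρ_k = kρ / (1 + (k−1)ρ) = 7·0.79 / (1 + 6·0.79) = 5.530 / 5.740 = 0.963.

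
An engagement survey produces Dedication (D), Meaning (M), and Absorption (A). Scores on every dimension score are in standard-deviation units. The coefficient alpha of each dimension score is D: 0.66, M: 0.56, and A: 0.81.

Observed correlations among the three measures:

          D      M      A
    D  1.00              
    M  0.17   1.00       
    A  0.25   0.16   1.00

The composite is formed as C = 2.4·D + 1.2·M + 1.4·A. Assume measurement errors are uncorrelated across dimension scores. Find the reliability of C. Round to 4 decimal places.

Var(C) = 2.4² + 1.2² + 1.4² + 2·[2.88·0.17 + 3.36·0.25 + 1.68·0.16] = 9.16 + 3.1968 = 12.3568.
Because errors are independent across components, Cov(Tᵢ,Tⱼ) = Cov(Xᵢ,Xⱼ); the off-diagonal part of the true-score variance is the same as above.
True-score variance = [2.4²·0.66 + 1.2²·0.56 + 1.4²·0.81] + 3.1968 = 6.1956 + 3.1968 = 9.3924.
Reliability = 9.3924 / 12.3568 = 0.7601.

0.7601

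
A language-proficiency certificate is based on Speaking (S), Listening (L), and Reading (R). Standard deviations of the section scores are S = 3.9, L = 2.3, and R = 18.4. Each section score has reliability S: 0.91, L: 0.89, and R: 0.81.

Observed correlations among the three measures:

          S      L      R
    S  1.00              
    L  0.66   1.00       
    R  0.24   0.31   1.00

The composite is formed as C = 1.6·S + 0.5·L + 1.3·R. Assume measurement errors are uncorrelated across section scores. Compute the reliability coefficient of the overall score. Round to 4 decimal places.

0.8419

Var(C) = 1.6²·3.9² + 0.5²·2.3² + 1.3²·18.4² + 2·[0.8·3.9·2.3·0.66 + 2.08·3.9·18.4·0.24 + 0.65·2.3·18.4·0.31] = 612.426 + 98.1725 = 710.599.
Because errors are independent across components, Cov(Tᵢ,Tⱼ) = Cov(Xᵢ,Xⱼ); the off-diagonal part of the true-score variance is the same as above.
True-score variance = [1.6²·3.9²·0.91 + 0.5²·2.3²·0.89 + 1.3²·18.4²·0.81] + 98.1725 = 500.065 + 98.1725 = 598.237.
Reliability = 598.237 / 710.599 = 0.8419.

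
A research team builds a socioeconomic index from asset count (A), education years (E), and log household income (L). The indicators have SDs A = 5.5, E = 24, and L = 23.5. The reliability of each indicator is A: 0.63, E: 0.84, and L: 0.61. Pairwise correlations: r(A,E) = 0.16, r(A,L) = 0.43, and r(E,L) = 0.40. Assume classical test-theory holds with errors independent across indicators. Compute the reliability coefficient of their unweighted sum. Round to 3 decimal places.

Var(A+E+L) = 5.5² + 24² + 23.5² + 2·[5.5·24·0.16 + 5.5·23.5·0.43 + 24·23.5·0.40] = 1158.5 + 604.595 = 1763.1.
Because errors are independent across components, Cov(Tᵢ,Tⱼ) = Cov(Xᵢ,Xⱼ); the off-diagonal part of the true-score variance is the same as above.
True-score variance = [5.5²·0.63 + 24²·0.84 + 23.5²·0.61] + 604.595 = 839.77 + 604.595 = 1444.37.
Reliability = 1444.37 / 1763.1 = 0.819.

0.819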